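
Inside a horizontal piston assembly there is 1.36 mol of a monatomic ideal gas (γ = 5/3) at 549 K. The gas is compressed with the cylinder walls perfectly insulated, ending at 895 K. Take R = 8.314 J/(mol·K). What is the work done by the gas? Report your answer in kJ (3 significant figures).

Adiabatic ⇒ Q = 0, so W_by = −ΔU = nCᵥ(T₁ − T₂).
Cᵥ = 3R/2 = 12.47 J/(mol·K).
W = (1.36)(12.47)(549 − 895) = -5868 J.

W ≈ -5.87 kJ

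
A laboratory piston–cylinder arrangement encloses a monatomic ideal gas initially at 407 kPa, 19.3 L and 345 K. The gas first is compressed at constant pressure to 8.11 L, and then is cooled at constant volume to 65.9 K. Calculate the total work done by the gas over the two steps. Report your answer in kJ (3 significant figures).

W_total ≈ -4.55 kJ

Step 1 (isobaric): W = PΔV = (407 kPa)(8.11 − 19.3 L) = -4554 J.
Step 2 (isochoric): W = 0 (constant volume).
W_total = -4554 + 0 = -4554 J.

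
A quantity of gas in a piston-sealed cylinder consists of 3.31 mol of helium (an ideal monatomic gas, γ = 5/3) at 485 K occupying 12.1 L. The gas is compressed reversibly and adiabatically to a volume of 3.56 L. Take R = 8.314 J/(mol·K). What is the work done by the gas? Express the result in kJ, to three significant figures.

Adiabatic: TV^(γ−1) = const with γ = 5/3.
T₂ = T₁ (V₁/V₂)^(γ−1) = 485 × (12.1/3.56)^0.667 = 485 × 2.261 = 1096 K.
W_by = nCᵥ(T₁ − T₂) = (3.31)(12.47)(485 − 1096) = -25238 J.

W ≈ -25.2 kJ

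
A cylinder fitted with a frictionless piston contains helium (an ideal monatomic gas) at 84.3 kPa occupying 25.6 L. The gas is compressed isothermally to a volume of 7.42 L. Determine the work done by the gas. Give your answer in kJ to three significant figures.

W ≈ -2.67 kJ

Isothermal: W = nRT ln(V₂/V₁) = P₁V₁ ln(V₂/V₁).
P₁V₁ = (84.3 kPa)(25.6 L) = 2158 J.
W = 2158 × ln(7.42/25.6) = 2158 × -1.238
W_by_gas = -2673 J.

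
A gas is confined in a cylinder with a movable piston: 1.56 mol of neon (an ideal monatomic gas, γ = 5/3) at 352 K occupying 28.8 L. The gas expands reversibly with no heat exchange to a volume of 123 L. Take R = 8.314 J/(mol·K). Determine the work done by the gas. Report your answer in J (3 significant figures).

W ≈ 4250 J

Adiabatic: TV^(γ−1) = const with γ = 5/3.
T₂ = T₁ (V₁/V₂)^(γ−1) = 352 × (28.8/123)^0.667 = 352 × 0.3799 = 133.7 K.
W_by = nCᵥ(T₁ − T₂) = (1.56)(12.47)(352 − 133.7) = 4247 J.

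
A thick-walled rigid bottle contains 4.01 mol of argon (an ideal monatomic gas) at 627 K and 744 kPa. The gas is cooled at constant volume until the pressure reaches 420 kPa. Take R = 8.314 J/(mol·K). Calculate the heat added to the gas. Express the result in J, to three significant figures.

Q ≈ -13700 J

Constant volume ⇒ W = 0, so Q = ΔU = nCᵥΔT with Cᵥ = 3R/2 = 12.47 J/(mol·K).
At constant V, T₂/T₁ = P₂/P₁ ⇒ ΔT = T₁(P₂/P₁ − 1) = 627·(420/744 − 1) = -273 K.
ΔU = (4.01)(12.47)(-273) = -13655 J.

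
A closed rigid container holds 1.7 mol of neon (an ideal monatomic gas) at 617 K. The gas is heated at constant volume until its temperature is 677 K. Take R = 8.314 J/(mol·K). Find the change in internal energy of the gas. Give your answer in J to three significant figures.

Constant volume ⇒ W = 0, so Q = ΔU = nCᵥΔT with Cᵥ = 3R/2 = 12.47 J/(mol·K).
ΔU = (1.7)(12.47)(677 − 617) = 1272 J.

ΔU ≈ 1270 J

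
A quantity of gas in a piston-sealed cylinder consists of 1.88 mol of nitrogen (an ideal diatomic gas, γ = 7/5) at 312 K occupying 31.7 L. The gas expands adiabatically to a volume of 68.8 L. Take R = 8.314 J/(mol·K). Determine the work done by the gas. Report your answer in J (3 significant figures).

Adiabatic: TV^(γ−1) = const with γ = 7/5.
T₂ = T₁ (V₁/V₂)^(γ−1) = 312 × (31.7/68.8)^0.4 = 312 × 0.7335 = 228.8 K.
W_by = nCᵥ(T₁ − T₂) = (1.88)(20.79)(312 − 228.8) = 3249 J.

W ≈ 3250 J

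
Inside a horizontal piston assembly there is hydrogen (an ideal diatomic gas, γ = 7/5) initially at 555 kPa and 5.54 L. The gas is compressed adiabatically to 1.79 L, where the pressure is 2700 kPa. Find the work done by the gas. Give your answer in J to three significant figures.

Adiabatic: W = (P₁V₁ − P₂V₂)/(γ − 1) with γ = 7/5.
P₁V₁ = 3075 J, P₂V₂ = 4833 J.
W = (3075 − 4833) / 0.4 = -4396 J.

W ≈ -4400 J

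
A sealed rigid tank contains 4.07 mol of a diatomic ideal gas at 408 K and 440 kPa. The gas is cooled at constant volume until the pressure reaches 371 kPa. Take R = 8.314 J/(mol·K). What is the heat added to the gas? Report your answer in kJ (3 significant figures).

Q ≈ -5.41 kJ

Constant volume ⇒ W = 0, so Q = ΔU = nCᵥΔT with Cᵥ = 5R/2 = 20.79 J/(mol·K).
At constant V, T₂/T₁ = P₂/P₁ ⇒ ΔT = T₁(P₂/P₁ − 1) = 408·(371/440 − 1) = -63.98 K.
ΔU = (4.07)(20.79)(-63.98) = -5413 J.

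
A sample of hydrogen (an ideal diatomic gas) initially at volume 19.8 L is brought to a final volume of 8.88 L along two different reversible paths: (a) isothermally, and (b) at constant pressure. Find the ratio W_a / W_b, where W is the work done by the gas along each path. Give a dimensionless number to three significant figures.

W_a / W_b ≈ 1.45

Path (a) isothermal: W = P₁V₁ ln(V₂/V₁) → W_a/(P₁V₁) = -0.8019.
Path (b) isobaric: W = P₁(V₂ − V₁) → W_b/(P₁V₁) = -0.5515.
W_a / W_b = -0.8019 / -0.5515 = 1.454.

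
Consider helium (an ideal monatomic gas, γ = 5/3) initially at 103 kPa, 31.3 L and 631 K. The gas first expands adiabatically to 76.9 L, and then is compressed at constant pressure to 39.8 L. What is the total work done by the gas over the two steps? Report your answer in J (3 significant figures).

Step 1 (adiabatic): W = (P₁V₁ − P₂V₂)/(γ−1) = (3224 − 1771)/0.667 = 2180 J.
After step 1: P = 23.03 kPa, V = 76.9 L, T = 346.6 K.
Step 2 (isobaric): W = PΔV = (23.03 kPa)(39.8 − 76.9 L) = -854.2 J.
W_total = 2180 − 854.2 = 1326 J.

W_total ≈ 1330 J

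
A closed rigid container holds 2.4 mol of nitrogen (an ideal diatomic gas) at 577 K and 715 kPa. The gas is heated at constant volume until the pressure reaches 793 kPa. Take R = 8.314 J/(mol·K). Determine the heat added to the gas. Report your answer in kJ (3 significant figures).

Constant volume ⇒ W = 0, so Q = ΔU = nCᵥΔT with Cᵥ = 5R/2 = 20.79 J/(mol·K).
At constant V, T₂/T₁ = P₂/P₁ ⇒ ΔT = T₁(P₂/P₁ − 1) = 577·(793/715 − 1) = 62.95 K.
ΔU = (2.4)(20.79)(62.95) = 3140 J.

Q ≈ 3.14 kJ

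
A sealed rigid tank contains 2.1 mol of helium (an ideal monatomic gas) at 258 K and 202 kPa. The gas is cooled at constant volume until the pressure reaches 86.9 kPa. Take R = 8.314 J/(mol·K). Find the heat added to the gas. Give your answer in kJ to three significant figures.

Q ≈ -3.85 kJ

Constant volume ⇒ W = 0, so Q = ΔU = nCᵥΔT with Cᵥ = 3R/2 = 12.47 J/(mol·K).
At constant V, T₂/T₁ = P₂/P₁ ⇒ ΔT = T₁(P₂/P₁ − 1) = 258·(86.9/202 − 1) = -147 K.
ΔU = (2.1)(12.47)(-147) = -3850 J.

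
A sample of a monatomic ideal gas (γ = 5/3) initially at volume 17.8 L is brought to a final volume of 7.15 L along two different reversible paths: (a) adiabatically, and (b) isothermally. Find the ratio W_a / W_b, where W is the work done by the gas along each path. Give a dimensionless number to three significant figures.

Path (a) adiabatic: W = P₁V₁(1 − (V₁/V₂)^(γ−1))/(γ−1) → W_a/(P₁V₁) = -1.255.
Path (b) isothermal: W = P₁V₁ ln(V₂/V₁) → W_b/(P₁V₁) = -0.9121.
W_a / W_b = -1.255 / -0.9121 = 1.376.

W_a / W_b ≈ 1.38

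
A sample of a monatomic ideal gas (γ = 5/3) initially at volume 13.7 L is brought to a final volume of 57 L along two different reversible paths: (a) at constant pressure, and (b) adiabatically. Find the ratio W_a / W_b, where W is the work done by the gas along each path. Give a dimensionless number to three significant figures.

Path (a) isobaric: W = P₁(V₂ − V₁) → W_a/(P₁V₁) = 3.161.
Path (b) adiabatic: W = P₁V₁(1 − (V₁/V₂)^(γ−1))/(γ−1) → W_b/(P₁V₁) = 0.9201.
W_a / W_b = 3.161 / 0.9201 = 3.435.

W_a / W_b ≈ 3.43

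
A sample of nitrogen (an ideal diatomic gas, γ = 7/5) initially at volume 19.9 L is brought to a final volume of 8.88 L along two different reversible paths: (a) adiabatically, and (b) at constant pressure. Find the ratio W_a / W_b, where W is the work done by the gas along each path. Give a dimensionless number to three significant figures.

Path (a) adiabatic: W = P₁V₁(1 − (V₁/V₂)^(γ−1))/(γ−1) → W_a/(P₁V₁) = -0.9524.
Path (b) isobaric: W = P₁(V₂ − V₁) → W_b/(P₁V₁) = -0.5538.
W_a / W_b = -0.9524 / -0.5538 = 1.72.

W_a / W_b ≈ 1.72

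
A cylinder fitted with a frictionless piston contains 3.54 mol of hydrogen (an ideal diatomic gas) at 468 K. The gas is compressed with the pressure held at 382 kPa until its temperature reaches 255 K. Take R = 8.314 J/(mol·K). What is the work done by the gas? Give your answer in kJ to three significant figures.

Isobaric: W = P ΔV = nR ΔT.
W = (3.54)(8.314)(255 − 468) = -6269 J.

W ≈ -6.27 kJ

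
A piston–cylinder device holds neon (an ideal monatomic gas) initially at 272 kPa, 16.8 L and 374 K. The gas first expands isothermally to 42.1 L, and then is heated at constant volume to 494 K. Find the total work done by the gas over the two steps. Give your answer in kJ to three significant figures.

Step 1 (isothermal): W = P₁V₁ ln(V₂/V₁) = (4570) ln(42.1/16.8) = 4198 J.
Step 2 (isochoric): W = 0 (constant volume).
W_total = 4198 + 0 = 4198 J.

W_total ≈ 4.20 kJ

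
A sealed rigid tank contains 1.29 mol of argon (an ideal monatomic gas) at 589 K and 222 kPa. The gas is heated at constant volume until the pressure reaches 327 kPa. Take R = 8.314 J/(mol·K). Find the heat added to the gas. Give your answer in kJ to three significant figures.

Q ≈ 4.48 kJ

Constant volume ⇒ W = 0, so Q = ΔU = nCᵥΔT with Cᵥ = 3R/2 = 12.47 J/(mol·K).
At constant V, T₂/T₁ = P₂/P₁ ⇒ ΔT = T₁(P₂/P₁ − 1) = 589·(327/222 − 1) = 278.6 K.
ΔU = (1.29)(12.47)(278.6) = 4482 J.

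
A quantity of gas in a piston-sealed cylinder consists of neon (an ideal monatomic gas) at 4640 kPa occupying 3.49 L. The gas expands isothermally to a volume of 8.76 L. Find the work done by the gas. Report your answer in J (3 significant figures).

W ≈ 14900 J

Isothermal: W = nRT ln(V₂/V₁) = P₁V₁ ln(V₂/V₁).
P₁V₁ = (4640 kPa)(3.49 L) = 16194 J.
W = 16194 × ln(8.76/3.49) = 16194 × 0.9203
W_by_gas = 14903 J.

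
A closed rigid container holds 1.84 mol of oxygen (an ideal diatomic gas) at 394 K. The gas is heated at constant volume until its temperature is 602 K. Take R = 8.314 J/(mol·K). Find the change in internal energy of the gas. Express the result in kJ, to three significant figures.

ΔU ≈ 7.95 kJ

Constant volume ⇒ W = 0, so Q = ΔU = nCᵥΔT with Cᵥ = 5R/2 = 20.79 J/(mol·K).
ΔU = (1.84)(20.79)(602 − 394) = 7955 J.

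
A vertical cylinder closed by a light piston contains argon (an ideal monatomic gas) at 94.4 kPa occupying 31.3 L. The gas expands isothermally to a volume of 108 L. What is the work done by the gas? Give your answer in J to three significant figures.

W ≈ 3660 J

Isothermal: W = nRT ln(V₂/V₁) = P₁V₁ ln(V₂/V₁).
P₁V₁ = (94.4 kPa)(31.3 L) = 2955 J.
W = 2955 × ln(108/31.3) = 2955 × 1.239
W_by_gas = 3659 J.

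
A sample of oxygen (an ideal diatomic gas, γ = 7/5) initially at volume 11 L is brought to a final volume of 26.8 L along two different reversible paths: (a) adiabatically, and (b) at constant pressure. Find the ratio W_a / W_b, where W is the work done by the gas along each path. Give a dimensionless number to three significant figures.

W_a / W_b ≈ 0.522

Path (a) adiabatic: W = P₁V₁(1 − (V₁/V₂)^(γ−1))/(γ−1) → W_a/(P₁V₁) = 0.7492.
Path (b) isobaric: W = P₁(V₂ − V₁) → W_b/(P₁V₁) = 1.436.
W_a / W_b = 0.7492 / 1.436 = 0.5216.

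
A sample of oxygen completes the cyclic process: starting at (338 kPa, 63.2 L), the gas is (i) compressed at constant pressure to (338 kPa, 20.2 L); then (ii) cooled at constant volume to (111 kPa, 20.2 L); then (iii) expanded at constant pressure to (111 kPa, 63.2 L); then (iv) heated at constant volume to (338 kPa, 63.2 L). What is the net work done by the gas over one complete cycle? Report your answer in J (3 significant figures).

Constant-volume legs do no work.
W(i) = (338)(20.2 − 63.2) = -14534 J; W(iii) = (111)(63.2 − 20.2) = 4773 J.
W_net = -14534 + 4773 = -9761 J (the counter-clockwise enclosed area).

W_net ≈ -9760 J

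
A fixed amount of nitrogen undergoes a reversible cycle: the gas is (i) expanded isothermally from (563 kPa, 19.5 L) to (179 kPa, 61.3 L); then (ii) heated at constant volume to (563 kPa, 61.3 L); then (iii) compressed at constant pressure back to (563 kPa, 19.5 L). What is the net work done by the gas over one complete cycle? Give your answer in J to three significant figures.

Leg (i): W = PᵢVᵢ ln(V_f/Vᵢ) = (10978) ln(61.3/19.5) = 12574 J.
Leg (ii): W = 0.
Leg (iii): W = PΔV = (563)(19.5 − 61.3) = -23533 J.
W_net = 12574 − 23533 = -10959 J.

W_net ≈ -11000 J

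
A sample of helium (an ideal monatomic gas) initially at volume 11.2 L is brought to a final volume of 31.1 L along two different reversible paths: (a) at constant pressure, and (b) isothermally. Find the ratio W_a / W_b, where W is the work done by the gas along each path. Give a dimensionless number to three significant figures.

W_a / W_b ≈ 1.74

Path (a) isobaric: W = P₁(V₂ − V₁) → W_a/(P₁V₁) = 1.777.
Path (b) isothermal: W = P₁V₁ ln(V₂/V₁) → W_b/(P₁V₁) = 1.021.
W_a / W_b = 1.777 / 1.021 = 1.74.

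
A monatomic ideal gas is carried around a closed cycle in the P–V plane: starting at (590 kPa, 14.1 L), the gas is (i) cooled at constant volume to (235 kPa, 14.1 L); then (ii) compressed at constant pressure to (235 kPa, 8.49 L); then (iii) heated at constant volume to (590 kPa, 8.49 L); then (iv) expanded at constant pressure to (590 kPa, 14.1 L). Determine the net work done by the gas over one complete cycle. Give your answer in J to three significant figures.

W_net ≈ 1990 J

Constant-volume legs do no work.
W(ii) = (235)(8.49 − 14.1) = -1318 J; W(iv) = (590)(14.1 − 8.49) = 3310 J.
W_net = -1318 + 3310 = 1992 J (the clockwise enclosed area).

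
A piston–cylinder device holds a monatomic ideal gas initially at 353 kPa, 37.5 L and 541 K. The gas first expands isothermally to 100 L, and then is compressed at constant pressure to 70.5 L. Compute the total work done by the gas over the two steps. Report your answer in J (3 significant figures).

Step 1 (isothermal): W = P₁V₁ ln(V₂/V₁) = (13238) ln(100/37.5) = 12984 J.
After step 1: P = 132.4 kPa, V = 100 L, T = 541 K.
Step 2 (isobaric): W = PΔV = (132.4 kPa)(70.5 − 100 L) = -3905 J.
W_total = 12984 − 3905 = 9079 J.

W_total ≈ 9080 J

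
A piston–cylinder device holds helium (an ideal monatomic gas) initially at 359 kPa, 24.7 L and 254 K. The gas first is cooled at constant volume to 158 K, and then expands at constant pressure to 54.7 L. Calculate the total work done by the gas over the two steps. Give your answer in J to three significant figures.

Step 1 (isochoric): W = 0 (constant volume).
After step 1: P = 223.3 kPa (V unchanged).
Step 2 (isobaric): W = PΔV = (223.3 kPa)(54.7 − 24.7 L) = 6699 J.
W_total = 0 + 6699 = 6699 J.

W_total ≈ 6700 J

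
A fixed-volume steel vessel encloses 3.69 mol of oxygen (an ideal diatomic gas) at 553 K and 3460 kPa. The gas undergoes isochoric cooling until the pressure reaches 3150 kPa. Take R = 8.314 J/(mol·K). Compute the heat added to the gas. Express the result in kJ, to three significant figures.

Q ≈ -3.80 kJ

Constant volume ⇒ W = 0, so Q = ΔU = nCᵥΔT with Cᵥ = 5R/2 = 20.79 J/(mol·K).
At constant V, T₂/T₁ = P₂/P₁ ⇒ ΔT = T₁(P₂/P₁ − 1) = 553·(3150/3460 − 1) = -49.55 K.
ΔU = (3.69)(20.79)(-49.55) = -3800 J.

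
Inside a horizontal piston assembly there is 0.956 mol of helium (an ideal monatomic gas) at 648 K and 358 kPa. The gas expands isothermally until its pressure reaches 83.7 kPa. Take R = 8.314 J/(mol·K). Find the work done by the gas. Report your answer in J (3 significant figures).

Isothermal process: W = nRT ln(V₂/V₁) = nRT ln(P₁/P₂).
W = (0.956)(8.314)(648) × ln(358/83.7)
  = 5150 × ln(4.277) = 5150 × 1.453
W_by_gas = 7485 J.

W ≈ 7490 J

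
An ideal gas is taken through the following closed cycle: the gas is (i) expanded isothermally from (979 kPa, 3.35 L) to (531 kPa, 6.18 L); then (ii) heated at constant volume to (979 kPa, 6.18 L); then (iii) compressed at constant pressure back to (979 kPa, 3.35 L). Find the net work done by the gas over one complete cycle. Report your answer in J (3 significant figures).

Leg (i): W = PᵢVᵢ ln(V_f/Vᵢ) = (3280) ln(6.18/3.35) = 2008 J.
Leg (ii): W = 0.
Leg (iii): W = PΔV = (979)(3.35 − 6.18) = -2771 J.
W_net = 2008 − 2771 = -762.3 J.

W_net ≈ -762 J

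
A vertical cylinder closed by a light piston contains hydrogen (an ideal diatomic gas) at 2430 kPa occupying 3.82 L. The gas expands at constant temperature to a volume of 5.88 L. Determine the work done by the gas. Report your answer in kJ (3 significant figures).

Isothermal: W = nRT ln(V₂/V₁) = P₁V₁ ln(V₂/V₁).
P₁V₁ = (2430 kPa)(3.82 L) = 9283 J.
W = 9283 × ln(5.88/3.82) = 9283 × 0.4313
W_by_gas = 4004 J.

W ≈ 4.00 kJ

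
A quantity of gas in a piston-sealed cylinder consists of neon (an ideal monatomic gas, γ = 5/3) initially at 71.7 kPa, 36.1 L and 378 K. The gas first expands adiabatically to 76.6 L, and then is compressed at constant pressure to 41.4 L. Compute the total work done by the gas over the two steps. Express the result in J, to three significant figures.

Step 1 (adiabatic): W = (P₁V₁ − P₂V₂)/(γ−1) = (2588 − 1568)/0.667 = 1531 J.
After step 1: P = 20.46 kPa, V = 76.6 L, T = 228.9 K.
Step 2 (isobaric): W = PΔV = (20.46 kPa)(41.4 − 76.6 L) = -720.3 J.
W_total = 1531 − 720.3 = 811 J.

W_total ≈ 811 J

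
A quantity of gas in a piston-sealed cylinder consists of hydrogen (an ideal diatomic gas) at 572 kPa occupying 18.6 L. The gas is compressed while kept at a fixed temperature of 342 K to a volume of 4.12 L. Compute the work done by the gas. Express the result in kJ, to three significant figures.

W ≈ -16.0 kJ

Isothermal: W = nRT ln(V₂/V₁) = P₁V₁ ln(V₂/V₁).
P₁V₁ = (572 kPa)(18.6 L) = 10639 J.
W = 10639 × ln(4.12/18.6) = 10639 × -1.507
W_by_gas = -16037 J.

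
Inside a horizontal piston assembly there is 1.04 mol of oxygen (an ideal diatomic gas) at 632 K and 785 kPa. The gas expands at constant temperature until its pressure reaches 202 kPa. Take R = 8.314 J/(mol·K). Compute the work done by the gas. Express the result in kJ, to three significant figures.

Isothermal process: W = nRT ln(V₂/V₁) = nRT ln(P₁/P₂).
W = (1.04)(8.314)(632) × ln(785/202)
  = 5465 × ln(3.886) = 5465 × 1.357
W_by_gas = 7418 J.

W ≈ 7.42 kJ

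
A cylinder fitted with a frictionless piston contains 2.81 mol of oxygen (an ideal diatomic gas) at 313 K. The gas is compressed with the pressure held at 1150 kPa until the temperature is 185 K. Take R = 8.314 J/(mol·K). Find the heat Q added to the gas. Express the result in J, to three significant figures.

Isobaric: W = nRΔT = (2.81)(8.314)(-128) = -2990 J.
ΔU = nCᵥΔT with Cᵥ = 5R/2: ΔU = (2.81)(20.79)(-128) = -7476 J.
Q = ΔU + W = -7476 − 2990 = -10466 J.

Q ≈ -10500 J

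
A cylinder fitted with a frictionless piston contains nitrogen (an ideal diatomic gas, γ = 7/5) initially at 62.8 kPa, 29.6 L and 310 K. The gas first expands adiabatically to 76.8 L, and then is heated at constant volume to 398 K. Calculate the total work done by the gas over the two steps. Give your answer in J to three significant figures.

W_total ≈ 1470 J

Step 1 (adiabatic): W = (P₁V₁ − P₂V₂)/(γ−1) = (1859 − 1269)/0.4 = 1474 J.
Step 2 (isochoric): W = 0 (constant volume).
W_total = 1474 + 0 = 1474 J.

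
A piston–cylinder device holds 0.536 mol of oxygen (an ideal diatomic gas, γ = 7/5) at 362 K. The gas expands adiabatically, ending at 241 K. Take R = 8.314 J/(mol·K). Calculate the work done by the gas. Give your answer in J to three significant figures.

W ≈ 1350 J

Adiabatic ⇒ Q = 0, so W_by = −ΔU = nCᵥ(T₁ − T₂).
Cᵥ = 5R/2 = 20.79 J/(mol·K).
W = (0.536)(20.79)(362 − 241) = 1348 J.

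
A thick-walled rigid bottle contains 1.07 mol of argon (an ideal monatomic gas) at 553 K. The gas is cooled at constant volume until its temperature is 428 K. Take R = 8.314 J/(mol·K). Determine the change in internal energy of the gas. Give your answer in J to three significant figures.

ΔU ≈ -1670 J

Constant volume ⇒ W = 0, so Q = ΔU = nCᵥΔT with Cᵥ = 3R/2 = 12.47 J/(mol·K).
ΔU = (1.07)(12.47)(428 − 553) = -1668 J.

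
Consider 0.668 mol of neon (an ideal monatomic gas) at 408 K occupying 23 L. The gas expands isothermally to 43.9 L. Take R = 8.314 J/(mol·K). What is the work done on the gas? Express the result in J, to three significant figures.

Isothermal: W = nRT ln(V₂/V₁).
W = (0.668)(8.314)(408) × ln(43.9/23)
  = 2266 × 0.6464
W_by_gas = 1465 J; work on gas = −W_by = -1465 J.

W ≈ -1460 J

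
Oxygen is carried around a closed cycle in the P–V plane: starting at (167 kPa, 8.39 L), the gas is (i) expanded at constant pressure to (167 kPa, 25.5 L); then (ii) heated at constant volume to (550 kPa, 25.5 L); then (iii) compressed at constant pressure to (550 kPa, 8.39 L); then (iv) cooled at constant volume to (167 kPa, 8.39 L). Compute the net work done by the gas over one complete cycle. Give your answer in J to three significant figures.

Constant-volume legs do no work.
W(i) = (167)(25.5 − 8.39) = 2857 J; W(iii) = (550)(8.39 − 25.5) = -9410 J.
W_net = 2857 − 9410 = -6553 J (the counter-clockwise enclosed area).

W_net ≈ -6550 J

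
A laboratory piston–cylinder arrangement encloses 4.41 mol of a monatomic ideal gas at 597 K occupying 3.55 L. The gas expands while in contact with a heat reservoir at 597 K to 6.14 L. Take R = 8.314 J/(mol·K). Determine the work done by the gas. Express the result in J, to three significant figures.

W ≈ 12000 J

Isothermal: W = nRT ln(V₂/V₁).
W = (4.41)(8.314)(597) × ln(6.14/3.55)
  = 21889 × 0.5479
W_by_gas = 11992 J.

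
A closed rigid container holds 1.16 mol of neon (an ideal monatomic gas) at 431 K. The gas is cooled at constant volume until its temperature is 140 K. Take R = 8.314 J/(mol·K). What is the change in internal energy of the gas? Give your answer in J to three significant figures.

ΔU ≈ -4210 J

Constant volume ⇒ W = 0, so Q = ΔU = nCᵥΔT with Cᵥ = 3R/2 = 12.47 J/(mol·K).
ΔU = (1.16)(12.47)(140 − 431) = -4210 J.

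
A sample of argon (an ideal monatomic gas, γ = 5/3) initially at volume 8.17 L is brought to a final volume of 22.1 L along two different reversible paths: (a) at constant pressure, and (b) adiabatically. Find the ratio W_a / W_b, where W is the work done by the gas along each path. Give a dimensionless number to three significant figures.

Path (a) isobaric: W = P₁(V₂ − V₁) → W_a/(P₁V₁) = 1.705.
Path (b) adiabatic: W = P₁V₁(1 − (V₁/V₂)^(γ−1))/(γ−1) → W_b/(P₁V₁) = 0.7274.
W_a / W_b = 1.705 / 0.7274 = 2.344.

W_a / W_b ≈ 2.34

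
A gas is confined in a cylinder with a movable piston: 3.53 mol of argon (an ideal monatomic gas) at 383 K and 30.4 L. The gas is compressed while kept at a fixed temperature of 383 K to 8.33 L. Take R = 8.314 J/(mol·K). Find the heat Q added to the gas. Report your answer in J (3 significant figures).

Isothermal ⇒ ΔU = 0, so Q = W = nRT ln(V₂/V₁).
Q = (3.53)(8.314)(383) ln(8.33/30.4) = 11240 × -1.295 = -14552 J.

Q ≈ -14600 J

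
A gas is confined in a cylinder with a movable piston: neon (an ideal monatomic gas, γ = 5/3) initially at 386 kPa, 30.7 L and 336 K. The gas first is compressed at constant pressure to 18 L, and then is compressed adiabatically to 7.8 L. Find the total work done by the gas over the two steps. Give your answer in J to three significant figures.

W_total ≈ -12700 J

Step 1 (isobaric): W = PΔV = (386 kPa)(18 − 30.7 L) = -4902 J.
After step 1: P = 386 kPa, V = 18 L, T = 197 K.
Step 2 (adiabatic): W = (P₁V₁ − P₂V₂)/(γ−1) = (6948 − 12133)/0.667 = -7778 J.
W_total = -4902 − 7778 = -12680 J.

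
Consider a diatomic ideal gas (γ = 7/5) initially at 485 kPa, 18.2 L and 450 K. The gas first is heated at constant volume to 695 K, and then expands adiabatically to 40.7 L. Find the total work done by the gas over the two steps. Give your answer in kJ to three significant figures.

Step 1 (isochoric): W = 0 (constant volume).
After step 1: P = 749.1 kPa (V unchanged).
Step 2 (adiabatic): W = (P₁V₁ − P₂V₂)/(γ−1) = (13633 − 9880)/0.4 = 9381 J.
W_total = 0 + 9381 = 9381 J.

W_total ≈ 9.38 kJ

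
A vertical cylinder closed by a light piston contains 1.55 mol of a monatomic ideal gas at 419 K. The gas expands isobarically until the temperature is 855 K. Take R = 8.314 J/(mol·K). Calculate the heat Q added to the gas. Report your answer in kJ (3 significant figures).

Q ≈ 14.0 kJ

Isobaric: W = nRΔT = (1.55)(8.314)(436) = 5619 J.
ΔU = nCᵥΔT with Cᵥ = 3R/2: ΔU = (1.55)(12.47)(436) = 8428 J.
Q = ΔU + W = 8428 + 5619 = 14047 J.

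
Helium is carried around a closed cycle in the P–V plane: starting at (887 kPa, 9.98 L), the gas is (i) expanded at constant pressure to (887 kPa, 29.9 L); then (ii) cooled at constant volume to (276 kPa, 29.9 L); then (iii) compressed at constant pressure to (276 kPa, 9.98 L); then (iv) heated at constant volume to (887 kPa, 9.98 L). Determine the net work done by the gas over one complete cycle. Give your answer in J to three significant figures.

W_net ≈ 12200 J

Constant-volume legs do no work.
W(i) = (887)(29.9 − 9.98) = 17669 J; W(iii) = (276)(9.98 − 29.9) = -5498 J.
W_net = 17669 − 5498 = 12171 J (the clockwise enclosed area).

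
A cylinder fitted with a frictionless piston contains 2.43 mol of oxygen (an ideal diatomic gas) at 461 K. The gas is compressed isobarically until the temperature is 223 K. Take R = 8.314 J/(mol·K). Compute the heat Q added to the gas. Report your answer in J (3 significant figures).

Q ≈ -16800 J

Isobaric: W = nRΔT = (2.43)(8.314)(-238) = -4808 J.
ΔU = nCᵥΔT with Cᵥ = 5R/2: ΔU = (2.43)(20.79)(-238) = -12021 J.
Q = ΔU + W = -12021 − 4808 = -16829 J.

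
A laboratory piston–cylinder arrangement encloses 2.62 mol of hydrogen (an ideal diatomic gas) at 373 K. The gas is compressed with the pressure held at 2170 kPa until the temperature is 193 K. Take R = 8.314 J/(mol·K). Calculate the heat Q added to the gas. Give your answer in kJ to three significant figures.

Q ≈ -13.7 kJ

Isobaric: W = nRΔT = (2.62)(8.314)(-180) = -3921 J.
ΔU = nCᵥΔT with Cᵥ = 5R/2: ΔU = (2.62)(20.79)(-180) = -9802 J.
Q = ΔU + W = -9802 − 3921 = -13723 J.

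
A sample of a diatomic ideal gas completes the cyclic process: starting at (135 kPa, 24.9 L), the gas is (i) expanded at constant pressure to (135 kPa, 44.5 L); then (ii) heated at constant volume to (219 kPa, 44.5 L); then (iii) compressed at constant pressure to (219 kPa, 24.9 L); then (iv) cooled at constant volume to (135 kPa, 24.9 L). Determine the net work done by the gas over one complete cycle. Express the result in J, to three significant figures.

W_net ≈ -1650 J

Constant-volume legs do no work.
W(i) = (135)(44.5 − 24.9) = 2646 J; W(iii) = (219)(24.9 − 44.5) = -4292 J.
W_net = 2646 − 4292 = -1646 J (the counter-clockwise enclosed area).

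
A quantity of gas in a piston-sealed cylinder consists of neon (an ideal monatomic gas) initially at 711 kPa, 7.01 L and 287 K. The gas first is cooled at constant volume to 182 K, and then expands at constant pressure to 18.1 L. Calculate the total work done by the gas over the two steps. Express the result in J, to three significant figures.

Step 1 (isochoric): W = 0 (constant volume).
After step 1: P = 450.9 kPa (V unchanged).
Step 2 (isobaric): W = PΔV = (450.9 kPa)(18.1 − 7.01 L) = 5000 J.
W_total = 0 + 5000 = 5000 J.

W_total ≈ 5000 J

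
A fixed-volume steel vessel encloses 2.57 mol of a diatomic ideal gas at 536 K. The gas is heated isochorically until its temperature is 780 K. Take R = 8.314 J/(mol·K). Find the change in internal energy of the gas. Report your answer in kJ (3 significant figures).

Constant volume ⇒ W = 0, so Q = ΔU = nCᵥΔT with Cᵥ = 5R/2 = 20.79 J/(mol·K).
ΔU = (2.57)(20.79)(780 − 536) = 13034 J.

ΔU ≈ 13.0 kJ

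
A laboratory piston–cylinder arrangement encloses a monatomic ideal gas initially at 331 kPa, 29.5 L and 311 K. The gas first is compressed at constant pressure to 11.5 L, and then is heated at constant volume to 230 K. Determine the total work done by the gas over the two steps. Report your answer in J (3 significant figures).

Step 1 (isobaric): W = PΔV = (331 kPa)(11.5 − 29.5 L) = -5958 J.
Step 2 (isochoric): W = 0 (constant volume).
W_total = -5958 + 0 = -5958 J.

W_total ≈ -5960 J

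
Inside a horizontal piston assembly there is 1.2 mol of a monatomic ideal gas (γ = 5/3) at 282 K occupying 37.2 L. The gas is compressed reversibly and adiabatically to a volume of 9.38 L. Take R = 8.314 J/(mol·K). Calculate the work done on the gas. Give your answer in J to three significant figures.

W ≈ 6350 J

Adiabatic: TV^(γ−1) = const with γ = 5/3.
T₂ = T₁ (V₁/V₂)^(γ−1) = 282 × (37.2/9.38)^0.667 = 282 × 2.505 = 706.5 K.
W_by = nCᵥ(T₁ − T₂) = (1.2)(12.47)(282 − 706.5) = -6353 J.
Work on gas = −W_by = 6353 J.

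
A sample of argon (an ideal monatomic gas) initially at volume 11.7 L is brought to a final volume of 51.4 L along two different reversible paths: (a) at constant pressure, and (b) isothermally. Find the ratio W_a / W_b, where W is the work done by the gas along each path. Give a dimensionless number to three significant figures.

W_a / W_b ≈ 2.29

Path (a) isobaric: W = P₁(V₂ − V₁) → W_a/(P₁V₁) = 3.393.
Path (b) isothermal: W = P₁V₁ ln(V₂/V₁) → W_b/(P₁V₁) = 1.48.
W_a / W_b = 3.393 / 1.48 = 2.293.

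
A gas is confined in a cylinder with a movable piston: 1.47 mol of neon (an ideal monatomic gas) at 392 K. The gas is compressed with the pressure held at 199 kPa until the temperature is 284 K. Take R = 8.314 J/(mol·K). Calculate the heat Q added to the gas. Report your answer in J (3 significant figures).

Isobaric: W = nRΔT = (1.47)(8.314)(-108) = -1320 J.
ΔU = nCᵥΔT with Cᵥ = 3R/2: ΔU = (1.47)(12.47)(-108) = -1980 J.
Q = ΔU + W = -1980 − 1320 = -3300 J.

Q ≈ -3300 J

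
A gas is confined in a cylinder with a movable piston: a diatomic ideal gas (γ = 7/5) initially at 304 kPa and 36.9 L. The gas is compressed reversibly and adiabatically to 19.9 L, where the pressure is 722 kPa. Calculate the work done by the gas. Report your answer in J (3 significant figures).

Adiabatic: W = (P₁V₁ − P₂V₂)/(γ − 1) with γ = 7/5.
P₁V₁ = 11218 J, P₂V₂ = 14368 J.
W = (11218 − 14368) / 0.4 = -7875 J.

W ≈ -7880 J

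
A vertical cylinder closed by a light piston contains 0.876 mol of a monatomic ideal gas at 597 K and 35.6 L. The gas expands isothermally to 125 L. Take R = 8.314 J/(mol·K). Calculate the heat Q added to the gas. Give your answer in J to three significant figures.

Isothermal ⇒ ΔU = 0, so Q = W = nRT ln(V₂/V₁).
Q = (0.876)(8.314)(597) ln(125/35.6) = 4348 × 1.256 = 5461 J.

Q ≈ 5460 J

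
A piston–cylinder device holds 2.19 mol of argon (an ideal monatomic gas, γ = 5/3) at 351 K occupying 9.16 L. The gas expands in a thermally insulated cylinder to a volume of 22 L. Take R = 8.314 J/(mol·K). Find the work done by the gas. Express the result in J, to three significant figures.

Adiabatic: TV^(γ−1) = const with γ = 5/3.
T₂ = T₁ (V₁/V₂)^(γ−1) = 351 × (9.16/22)^0.667 = 351 × 0.5576 = 195.7 K.
W_by = nCᵥ(T₁ − T₂) = (2.19)(12.47)(351 − 195.7) = 4241 J.

W ≈ 4240 J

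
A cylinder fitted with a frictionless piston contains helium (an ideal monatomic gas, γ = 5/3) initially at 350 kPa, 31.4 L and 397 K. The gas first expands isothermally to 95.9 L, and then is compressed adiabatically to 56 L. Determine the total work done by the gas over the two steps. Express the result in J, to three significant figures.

Step 1 (isothermal): W = P₁V₁ ln(V₂/V₁) = (10990) ln(95.9/31.4) = 12270 J.
After step 1: P = 114.6 kPa, V = 95.9 L, T = 397 K.
Step 2 (adiabatic): W = (P₁V₁ − P₂V₂)/(γ−1) = (10990 − 15731)/0.667 = -7111 J.
W_total = 12270 − 7111 = 5159 J.

W_total ≈ 5160 J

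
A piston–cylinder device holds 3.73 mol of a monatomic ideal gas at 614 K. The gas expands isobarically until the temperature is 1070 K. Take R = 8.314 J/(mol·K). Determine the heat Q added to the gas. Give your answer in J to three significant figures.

Q ≈ 35400 J

Isobaric: W = nRΔT = (3.73)(8.314)(456) = 14141 J.
ΔU = nCᵥΔT with Cᵥ = 3R/2: ΔU = (3.73)(12.47)(456) = 21212 J.
Q = ΔU + W = 21212 + 14141 = 35353 J.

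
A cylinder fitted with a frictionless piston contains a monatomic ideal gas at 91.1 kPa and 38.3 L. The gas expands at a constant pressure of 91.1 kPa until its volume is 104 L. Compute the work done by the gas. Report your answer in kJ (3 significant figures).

W ≈ 5.99 kJ

Isobaric: W = P ΔV.
W = (91.1 kPa)(104 − 38.3 L) = (91.1)(65.7) = 5985 J.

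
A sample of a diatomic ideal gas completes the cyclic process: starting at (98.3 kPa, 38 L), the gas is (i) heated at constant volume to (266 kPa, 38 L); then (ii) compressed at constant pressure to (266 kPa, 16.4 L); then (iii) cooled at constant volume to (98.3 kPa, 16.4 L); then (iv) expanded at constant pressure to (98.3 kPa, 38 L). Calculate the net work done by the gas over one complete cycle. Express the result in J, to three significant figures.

Constant-volume legs do no work.
W(ii) = (266)(16.4 − 38) = -5746 J; W(iv) = (98.3)(38 − 16.4) = 2123 J.
W_net = -5746 + 2123 = -3622 J (the counter-clockwise enclosed area).

W_net ≈ -3620 J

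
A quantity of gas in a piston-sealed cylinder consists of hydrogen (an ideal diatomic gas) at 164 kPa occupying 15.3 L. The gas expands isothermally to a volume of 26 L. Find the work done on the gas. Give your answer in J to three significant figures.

Isothermal: W = nRT ln(V₂/V₁) = P₁V₁ ln(V₂/V₁).
P₁V₁ = (164 kPa)(15.3 L) = 2509 J.
W = 2509 × ln(26/15.3) = 2509 × 0.5302
W_by_gas = 1330 J; work on gas = −W_by = -1330 J.

W ≈ -1330 J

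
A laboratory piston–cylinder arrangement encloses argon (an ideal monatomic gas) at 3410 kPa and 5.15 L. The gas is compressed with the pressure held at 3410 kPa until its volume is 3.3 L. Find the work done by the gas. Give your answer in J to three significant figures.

Isobaric: W = P ΔV.
W = (3410 kPa)(3.3 − 5.15 L) = (3410)(-1.85) = -6309 J.

W ≈ -6310 J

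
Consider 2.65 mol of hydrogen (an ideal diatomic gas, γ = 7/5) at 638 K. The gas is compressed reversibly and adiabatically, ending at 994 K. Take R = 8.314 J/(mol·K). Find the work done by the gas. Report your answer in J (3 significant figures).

W ≈ -19600 J

Adiabatic ⇒ Q = 0, so W_by = −ΔU = nCᵥ(T₁ − T₂).
Cᵥ = 5R/2 = 20.79 J/(mol·K).
W = (2.65)(20.79)(638 − 994) = -19609 J.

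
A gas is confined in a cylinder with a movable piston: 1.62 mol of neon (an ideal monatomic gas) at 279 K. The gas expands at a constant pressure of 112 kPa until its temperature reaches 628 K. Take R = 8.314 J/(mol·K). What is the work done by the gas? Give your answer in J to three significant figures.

W ≈ 4700 J

Isobaric: W = P ΔV = nR ΔT.
W = (1.62)(8.314)(628 − 279) = 4701 J.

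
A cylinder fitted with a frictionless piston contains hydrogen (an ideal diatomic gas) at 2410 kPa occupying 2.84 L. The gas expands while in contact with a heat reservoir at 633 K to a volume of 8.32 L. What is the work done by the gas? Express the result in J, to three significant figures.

W ≈ 7360 J

Isothermal: W = nRT ln(V₂/V₁) = P₁V₁ ln(V₂/V₁).
P₁V₁ = (2410 kPa)(2.84 L) = 6844 J.
W = 6844 × ln(8.32/2.84) = 6844 × 1.075
W_by_gas = 7357 J.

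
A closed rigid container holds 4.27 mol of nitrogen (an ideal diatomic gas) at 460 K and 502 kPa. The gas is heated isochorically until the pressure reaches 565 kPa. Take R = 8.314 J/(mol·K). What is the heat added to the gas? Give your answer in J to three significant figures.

Q ≈ 5120 J

Constant volume ⇒ W = 0, so Q = ΔU = nCᵥΔT with Cᵥ = 5R/2 = 20.79 J/(mol·K).
At constant V, T₂/T₁ = P₂/P₁ ⇒ ΔT = T₁(P₂/P₁ − 1) = 460·(565/502 − 1) = 57.73 K.
ΔU = (4.27)(20.79)(57.73) = 5124 J.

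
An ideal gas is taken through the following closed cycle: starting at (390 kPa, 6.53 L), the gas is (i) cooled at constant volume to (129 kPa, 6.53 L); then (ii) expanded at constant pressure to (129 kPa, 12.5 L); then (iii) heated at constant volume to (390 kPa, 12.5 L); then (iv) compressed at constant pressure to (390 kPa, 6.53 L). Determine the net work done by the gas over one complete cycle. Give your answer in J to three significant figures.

Constant-volume legs do no work.
W(ii) = (129)(12.5 − 6.53) = 770.1 J; W(iv) = (390)(6.53 − 12.5) = -2328 J.
W_net = 770.1 − 2328 = -1558 J (the counter-clockwise enclosed area).

W_net ≈ -1560 J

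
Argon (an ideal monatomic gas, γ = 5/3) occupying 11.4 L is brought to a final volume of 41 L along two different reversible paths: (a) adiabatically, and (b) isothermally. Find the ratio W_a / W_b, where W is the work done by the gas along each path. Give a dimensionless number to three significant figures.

W_a / W_b ≈ 0.673

Path (a) adiabatic: W = P₁V₁(1 − (V₁/V₂)^(γ−1))/(γ−1) → W_a/(P₁V₁) = 0.861.
Path (b) isothermal: W = P₁V₁ ln(V₂/V₁) → W_b/(P₁V₁) = 1.28.
W_a / W_b = 0.861 / 1.28 = 0.6727.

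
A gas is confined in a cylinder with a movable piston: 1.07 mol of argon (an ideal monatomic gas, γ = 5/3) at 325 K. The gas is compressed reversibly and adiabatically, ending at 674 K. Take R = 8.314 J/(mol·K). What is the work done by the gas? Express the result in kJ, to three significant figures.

W ≈ -4.66 kJ

Adiabatic ⇒ Q = 0, so W_by = −ΔU = nCᵥ(T₁ − T₂).
Cᵥ = 3R/2 = 12.47 J/(mol·K).
W = (1.07)(12.47)(325 − 674) = -4657 J.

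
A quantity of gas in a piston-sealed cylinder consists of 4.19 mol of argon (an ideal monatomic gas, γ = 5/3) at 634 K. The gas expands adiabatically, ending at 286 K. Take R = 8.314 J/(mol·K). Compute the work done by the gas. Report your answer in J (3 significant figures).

W ≈ 18200 J

Adiabatic ⇒ Q = 0, so W_by = −ΔU = nCᵥ(T₁ − T₂).
Cᵥ = 3R/2 = 12.47 J/(mol·K).
W = (4.19)(12.47)(634 − 286) = 18184 J.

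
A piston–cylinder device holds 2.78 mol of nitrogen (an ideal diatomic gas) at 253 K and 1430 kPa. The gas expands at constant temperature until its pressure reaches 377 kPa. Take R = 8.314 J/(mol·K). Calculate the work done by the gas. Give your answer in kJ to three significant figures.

Isothermal process: W = nRT ln(V₂/V₁) = nRT ln(P₁/P₂).
W = (2.78)(8.314)(253) × ln(1430/377)
  = 5848 × ln(3.793) = 5848 × 1.333
W_by_gas = 7796 J.

W ≈ 7.80 kJ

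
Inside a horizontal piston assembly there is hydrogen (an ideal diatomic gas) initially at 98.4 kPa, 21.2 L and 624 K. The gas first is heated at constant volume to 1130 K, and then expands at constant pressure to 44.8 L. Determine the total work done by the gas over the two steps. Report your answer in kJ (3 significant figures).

W_total ≈ 4.21 kJ

Step 1 (isochoric): W = 0 (constant volume).
After step 1: P = 178.2 kPa (V unchanged).
Step 2 (isobaric): W = PΔV = (178.2 kPa)(44.8 − 21.2 L) = 4205 J.
W_total = 0 + 4205 = 4205 J.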